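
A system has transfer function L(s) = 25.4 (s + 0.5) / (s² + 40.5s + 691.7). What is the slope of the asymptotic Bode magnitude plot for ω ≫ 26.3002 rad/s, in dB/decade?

-20 dB/decade

With 1 zero and 2 poles, the high-frequency asymptotic slope is 20 × (1 − 2) = -20 dB/decade.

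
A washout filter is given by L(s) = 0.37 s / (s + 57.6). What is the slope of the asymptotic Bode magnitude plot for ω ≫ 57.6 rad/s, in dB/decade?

0 dB/decade

With 1 zero and 1 pole, the high-frequency asymptotic slope is 20 × (1 − 1) = 0 dB/decade.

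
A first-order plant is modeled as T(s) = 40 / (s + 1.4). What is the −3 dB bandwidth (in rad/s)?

1.4 rad/s

For a single-pole low-pass, the −3 dB point is at the pole: ω = 1.4 rad/s.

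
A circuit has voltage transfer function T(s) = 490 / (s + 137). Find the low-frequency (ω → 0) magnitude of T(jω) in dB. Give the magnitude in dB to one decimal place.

T(0) = 490 / 137 = 3.5766
20 log₁₀(3.5766) = 11.07 dB

11.1 dB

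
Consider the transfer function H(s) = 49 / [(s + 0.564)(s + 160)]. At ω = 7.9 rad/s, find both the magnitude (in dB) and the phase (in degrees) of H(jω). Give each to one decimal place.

|H| = -28.3 dB, ∠H = -88.7°

|j7.9 + 0.564| = √(7.9² + 0.564²) = 7.92
|j7.9 + 160| = √(7.9² + 160²) = 160.2
|H(j7.9)| = 49 / (7.92 × 160.2) = 0.03862
20 log₁₀(0.03862) = -28.26 dB
∠(j7.9 + 0.564) = arctan(7.9/0.564) = 85.92°
∠(j7.9 + 160) = arctan(7.9/160) = 2.83°
∠H(j7.9) = − (85.92° + 2.83°) = -88.74°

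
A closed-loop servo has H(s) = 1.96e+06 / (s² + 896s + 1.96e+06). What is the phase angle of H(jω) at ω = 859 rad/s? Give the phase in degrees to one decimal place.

-32.2 deg

∠[(j859)² + 896(j859) + 1.96e+06] = ∠[1.2221e+06 + j7.6966e+05] = 32.20°
∠H(j859) = −32.20° = -32.20°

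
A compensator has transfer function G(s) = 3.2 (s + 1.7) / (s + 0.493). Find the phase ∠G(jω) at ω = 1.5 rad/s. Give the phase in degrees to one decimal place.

-30.4°

∠(j1.5 + 1.7) = arctan(1.5/1.7) = 41.42°
∠(j1.5 + 0.493) = arctan(1.5/0.493) = 71.81°
∠G(j1.5) = 41.42° − 71.81° = -30.38°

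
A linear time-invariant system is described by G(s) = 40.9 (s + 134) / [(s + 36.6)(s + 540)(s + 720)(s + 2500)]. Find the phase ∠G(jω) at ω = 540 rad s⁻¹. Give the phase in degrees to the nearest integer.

-104°

∠(j540 + 134) = arctan(540/134) = 76.06°
∠(j540 + 36.6) = arctan(540/36.6) = 86.12°
∠(j540 + 540) = arctan(540/540) = 45.00°
∠(j540 + 720) = arctan(540/720) = 36.87°
∠(j540 + 2500) = arctan(540/2500) = 12.19°
∠G(j540) = 76.06° − (86.12° + 45.00° + 36.87° + 12.19°) = -104.12°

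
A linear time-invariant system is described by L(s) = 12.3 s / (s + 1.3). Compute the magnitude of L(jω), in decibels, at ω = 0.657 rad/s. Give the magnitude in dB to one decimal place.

14.9 dB

|j0.657| = 0.657
|j0.657 + 1.3| = √(0.657² + 1.3²) = 1.457
|L(j0.657)| = 12.3 × 0.657 / 1.457 = 5.548
20 log₁₀(5.548) = 14.88 dB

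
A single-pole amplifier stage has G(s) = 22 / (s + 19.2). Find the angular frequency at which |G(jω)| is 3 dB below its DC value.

For a single-pole low-pass, the −3 dB point is at the pole: ω = 19.2 rad/sec.

19.2 rad/sec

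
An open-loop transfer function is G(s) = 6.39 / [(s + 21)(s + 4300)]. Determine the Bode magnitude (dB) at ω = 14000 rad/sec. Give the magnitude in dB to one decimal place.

-150.1 dB

|j14000 + 21| = √(14000² + 21²) = 1.4e+04
|j14000 + 4300| = √(14000² + 4300²) = 1.465e+04
|G(j14000)| = 6.39 / (1.4e+04 × 1.465e+04) = 3.1165e-08
20 log₁₀(3.1165e-08) = -150.13 dB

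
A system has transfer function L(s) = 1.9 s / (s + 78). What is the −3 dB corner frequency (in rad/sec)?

78 rad/sec

For a single-pole high-pass, the −3 dB point is at the pole: ω = 78 rad/sec.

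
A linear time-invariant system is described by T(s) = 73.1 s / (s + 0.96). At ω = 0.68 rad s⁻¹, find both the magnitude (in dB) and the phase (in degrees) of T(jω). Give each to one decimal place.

|j0.68| = 0.68
|j0.68 + 0.96| = √(0.68² + 0.96²) = 1.176
|T(j0.68)| = 73.1 × 0.68 / 1.176 = 42.253
20 log₁₀(42.253) = 32.52 dB
∠(j0.68) = 90.00°
∠(j0.68 + 0.96) = arctan(0.68/0.96) = 35.31°
∠T(j0.68) = 90.00° − 35.31° = 54.69°

|T| = 32.5 dB, ∠T = 54.7°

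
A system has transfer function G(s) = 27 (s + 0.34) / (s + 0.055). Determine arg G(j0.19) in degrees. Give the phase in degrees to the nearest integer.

∠(j0.19 + 0.34) = arctan(0.19/0.34) = 29.20°
∠(j0.19 + 0.055) = arctan(0.19/0.055) = 73.86°
∠G(j0.19) = 29.20° − 73.86° = -44.66°

-45°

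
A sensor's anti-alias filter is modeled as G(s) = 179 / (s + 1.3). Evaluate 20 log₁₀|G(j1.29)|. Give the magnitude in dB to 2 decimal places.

39.80 dB

|j1.29 + 1.3| = √(1.29² + 1.3²) = 1.831
|G(j1.29)| = 179 / 1.831 = 97.738
20 log₁₀(97.738) = 39.801 dB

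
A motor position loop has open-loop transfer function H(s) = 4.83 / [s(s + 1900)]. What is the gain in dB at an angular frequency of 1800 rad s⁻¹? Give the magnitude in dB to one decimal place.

-119.8 dB

|j1800 + 1900| = √(1800² + 1900²) = 2617
|j1800| = 1800
|H(j1800)| = 4.83 / (2617 × 1800) = 1.0252e-06
20 log₁₀(1.0252e-06) = -119.78 dB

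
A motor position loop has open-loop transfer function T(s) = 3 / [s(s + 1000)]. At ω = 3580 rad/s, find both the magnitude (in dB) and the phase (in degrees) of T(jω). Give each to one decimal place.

|T| = -132.9 dB, ∠T = -164.4 deg

|j3580 + 1000| = √(3580² + 1000²) = 3717
|j3580| = 3580
|T(j3580)| = 3 / (3717 × 3580) = 2.2545e-07
20 log₁₀(2.2545e-07) = -132.94 dB
∠(j3580 + 1000) = arctan(3580/1000) = 74.39°
∠(j3580) = 90.00°
∠T(j3580) = − (74.39° + 90.00°) = -164.39°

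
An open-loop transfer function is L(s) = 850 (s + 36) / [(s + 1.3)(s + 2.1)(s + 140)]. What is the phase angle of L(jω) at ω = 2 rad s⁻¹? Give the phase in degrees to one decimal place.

-98.2 deg

∠(j2 + 36) = arctan(2/36) = 3.18°
∠(j2 + 1.3) = arctan(2/1.3) = 56.98°
∠(j2 + 2.1) = arctan(2/2.1) = 43.60°
∠(j2 + 140) = arctan(2/140) = 0.82°
∠L(j2) = 3.18° − (56.98° + 43.60° + 0.82°) = -98.22°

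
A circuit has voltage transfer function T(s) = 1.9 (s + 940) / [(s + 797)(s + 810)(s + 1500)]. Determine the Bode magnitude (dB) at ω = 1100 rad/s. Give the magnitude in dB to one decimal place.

|j1100 + 940| = √(1100² + 940²) = 1447
|j1100 + 797| = √(1100² + 797²) = 1358
|j1100 + 810| = √(1100² + 810²) = 1366
|j1100 + 1500| = √(1100² + 1500²) = 1860
|T(j1100)| = 1.9 × 1447 / (1358 × 1366 × 1860) = 7.9648e-07
20 log₁₀(7.9648e-07) = -121.98 dB

-122.0 dB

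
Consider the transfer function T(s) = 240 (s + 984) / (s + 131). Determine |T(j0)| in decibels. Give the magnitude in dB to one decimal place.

65.1 dB

T(0) = 240 × 984 / 131 = 1802.7
20 log₁₀(1802.7) = 65.12 dB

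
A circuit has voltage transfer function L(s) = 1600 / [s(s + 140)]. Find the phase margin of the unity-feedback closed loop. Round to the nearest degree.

Gain crossover: |L(jω)| = 1 at ω ≈ 11.4 rad s⁻¹.
∠L(j11.4) = −90° − arctan(11.4/140) ≈ -94.65°
PM = 180° + (-94.65°) = 85.35°

85°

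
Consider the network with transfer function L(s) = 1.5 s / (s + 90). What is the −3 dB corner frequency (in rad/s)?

90 rad/s

For a single-pole high-pass, the −3 dB point is at the pole: ω = 90 rad/s.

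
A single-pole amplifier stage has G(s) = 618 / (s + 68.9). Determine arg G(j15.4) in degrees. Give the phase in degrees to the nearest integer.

∠(j15.4 + 68.9) = arctan(15.4/68.9) = 12.60°
∠G(j15.4) = −12.60° = -12.60°

-13°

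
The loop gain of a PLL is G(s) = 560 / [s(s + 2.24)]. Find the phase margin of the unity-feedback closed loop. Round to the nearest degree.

5°

Gain crossover: |G(jω)| = 1 at ω ≈ 23.6 rad/s.
∠G(j23.6) = −90° − arctan(23.6/2.24) ≈ -174.58°
PM = 180° + (-174.58°) = 5.42°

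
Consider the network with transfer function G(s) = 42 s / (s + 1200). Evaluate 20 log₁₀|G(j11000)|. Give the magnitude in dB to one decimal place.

|j11000| = 1.1e+04
|j11000 + 1200| = √(11000² + 1200²) = 1.107e+04
|G(j11000)| = 42 × 1.1e+04 / 1.107e+04 = 41.752
20 log₁₀(41.752) = 32.41 dB

32.4 dB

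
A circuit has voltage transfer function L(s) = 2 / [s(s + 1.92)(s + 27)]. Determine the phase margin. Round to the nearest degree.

89°

Gain crossover: |L(jω)| = 1 at ω ≈ 0.0386 rad/sec.
∠L(j0.0386) = −90° − arctan(0.0386/1.92) − arctan(0.0386/27) ≈ -91.23°
PM = 180° + (-91.23°) = 88.77°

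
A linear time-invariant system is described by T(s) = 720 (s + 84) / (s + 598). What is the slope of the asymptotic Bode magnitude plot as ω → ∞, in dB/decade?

With 1 zero and 1 pole, the high-frequency asymptotic slope is 20 × (1 − 1) = 0 dB/decade.

0 dB/decade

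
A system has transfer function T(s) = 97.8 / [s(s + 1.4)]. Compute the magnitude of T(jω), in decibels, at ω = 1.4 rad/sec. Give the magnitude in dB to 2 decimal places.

30.95 dB

|j1.4 + 1.4| = √(1.4² + 1.4²) = 1.98
|j1.4| = 1.4
|T(j1.4)| = 97.8 / (1.98 × 1.4) = 35.283
20 log₁₀(35.283) = 30.951 dB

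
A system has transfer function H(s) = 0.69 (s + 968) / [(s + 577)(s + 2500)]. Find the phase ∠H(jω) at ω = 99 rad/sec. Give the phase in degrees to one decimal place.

∠(j99 + 968) = arctan(99/968) = 5.84°
∠(j99 + 577) = arctan(99/577) = 9.74°
∠(j99 + 2500) = arctan(99/2500) = 2.27°
∠H(j99) = 5.84° − (9.74° + 2.27°) = -6.16°

-6.2 deg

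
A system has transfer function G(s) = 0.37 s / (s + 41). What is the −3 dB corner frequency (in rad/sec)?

For a single-pole high-pass, the −3 dB point is at the pole: ω = 41 rad/sec.

41 rad/sec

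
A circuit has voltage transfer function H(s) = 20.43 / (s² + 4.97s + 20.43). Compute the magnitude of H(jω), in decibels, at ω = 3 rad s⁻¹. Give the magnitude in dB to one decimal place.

0.7 dB

|(j3)² + 4.97(j3) + 20.43| = |11.43 + j14.91| = 18.79
|H(j3)| = 20.43 / 18.79 = 1.0875
20 log₁₀(1.0875) = 0.73 dB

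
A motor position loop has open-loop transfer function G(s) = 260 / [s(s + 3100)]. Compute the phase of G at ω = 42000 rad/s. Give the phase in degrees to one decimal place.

∠(j42000 + 3100) = arctan(42000/3100) = 85.78°
∠(j42000) = 90.00°
∠G(j42000) = − (85.78° + 90.00°) = -175.78°

-175.8°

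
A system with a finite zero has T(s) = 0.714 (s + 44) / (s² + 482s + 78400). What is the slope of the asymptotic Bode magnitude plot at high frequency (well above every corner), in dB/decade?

With 1 zero and 2 poles, the high-frequency asymptotic slope is 20 × (1 − 2) = -20 dB/decade.

-20 dB/decade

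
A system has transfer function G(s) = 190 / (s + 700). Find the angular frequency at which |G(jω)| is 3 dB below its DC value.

For a single-pole low-pass, the −3 dB point is at the pole: ω = 700 rad/sec.

700 rad/sec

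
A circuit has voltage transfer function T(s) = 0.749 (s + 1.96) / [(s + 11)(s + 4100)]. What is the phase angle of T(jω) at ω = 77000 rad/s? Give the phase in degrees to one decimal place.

∠(j77000 + 1.96) = arctan(77000/1.96) = 90.00°
∠(j77000 + 11) = arctan(77000/11) = 89.99°
∠(j77000 + 4100) = arctan(77000/4100) = 86.95°
∠T(j77000) = 90.00° − (89.99° + 86.95°) = -86.95°

-86.9°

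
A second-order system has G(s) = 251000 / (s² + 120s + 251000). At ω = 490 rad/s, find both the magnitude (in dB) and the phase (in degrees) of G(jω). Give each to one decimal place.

|G| = 12.5 dB, ∠G = -79.5°

|(j490)² + 120(j490) + 251000| = |10900 + j58800| = 5.98e+04
|G(j490)| = 251000 / 5.98e+04 = 4.1972
20 log₁₀(4.1972) = 12.46 dB
∠[(j490)² + 120(j490) + 251000] = ∠[10900 + j58800] = 79.50°
∠G(j490) = −79.50° = -79.50°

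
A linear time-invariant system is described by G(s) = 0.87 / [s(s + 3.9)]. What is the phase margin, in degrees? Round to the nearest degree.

Gain crossover: |G(jω)| = 1 at ω ≈ 0.223 rad/sec.
∠G(j0.223) = −90° − arctan(0.223/3.9) ≈ -93.27°
PM = 180° + (-93.27°) = 86.73°

87°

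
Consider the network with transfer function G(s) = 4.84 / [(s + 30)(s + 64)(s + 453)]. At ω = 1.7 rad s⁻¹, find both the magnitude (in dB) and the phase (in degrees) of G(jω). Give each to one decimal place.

|j1.7 + 30| = √(1.7² + 30²) = 30.05
|j1.7 + 64| = √(1.7² + 64²) = 64.02
|j1.7 + 453| = √(1.7² + 453²) = 453
|G(j1.7)| = 4.84 / (30.05 × 64.02 × 453) = 5.5538e-06
20 log₁₀(5.5538e-06) = -105.11 dB
∠(j1.7 + 30) = arctan(1.7/30) = 3.24°
∠(j1.7 + 64) = arctan(1.7/64) = 1.52°
∠(j1.7 + 453) = arctan(1.7/453) = 0.22°
∠G(j1.7) = − (3.24° + 1.52° + 0.22°) = -4.98°

|G| = -105.1 dB, ∠G = -5.0°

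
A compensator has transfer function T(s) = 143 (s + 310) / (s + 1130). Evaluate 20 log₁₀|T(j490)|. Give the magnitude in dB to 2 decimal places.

36.56 dB

|j490 + 310| = √(490² + 310²) = 579.8
|j490 + 1130| = √(490² + 1130²) = 1232
|T(j490)| = 143 × 579.8 / 1232 = 67.32
20 log₁₀(67.32) = 36.563 dB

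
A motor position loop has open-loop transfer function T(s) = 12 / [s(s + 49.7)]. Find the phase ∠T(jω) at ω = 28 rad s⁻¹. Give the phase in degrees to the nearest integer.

∠(j28 + 49.7) = arctan(28/49.7) = 29.40°
∠(j28) = 90.00°
∠T(j28) = − (29.40° + 90.00°) = -119.40°

-119°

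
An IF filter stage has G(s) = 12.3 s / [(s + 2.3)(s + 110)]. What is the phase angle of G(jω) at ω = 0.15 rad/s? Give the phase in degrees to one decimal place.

86.2°

∠(j0.15) = 90.00°
∠(j0.15 + 2.3) = arctan(0.15/2.3) = 3.73°
∠(j0.15 + 110) = arctan(0.15/110) = 0.08°
∠G(j0.15) = 90.00° − (3.73° + 0.08°) = 86.19°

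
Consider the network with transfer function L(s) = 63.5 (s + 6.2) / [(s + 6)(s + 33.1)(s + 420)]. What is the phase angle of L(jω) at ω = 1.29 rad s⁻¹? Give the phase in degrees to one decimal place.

∠(j1.29 + 6.2) = arctan(1.29/6.2) = 11.75°
∠(j1.29 + 6) = arctan(1.29/6) = 12.13°
∠(j1.29 + 33.1) = arctan(1.29/33.1) = 2.23°
∠(j1.29 + 420) = arctan(1.29/420) = 0.18°
∠L(j1.29) = 11.75° − (12.13° + 2.23° + 0.18°) = -2.79°

-2.8°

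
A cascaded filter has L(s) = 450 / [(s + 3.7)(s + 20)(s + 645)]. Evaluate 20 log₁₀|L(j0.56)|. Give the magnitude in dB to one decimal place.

|j0.56 + 3.7| = √(0.56² + 3.7²) = 3.742
|j0.56 + 20| = √(0.56² + 20²) = 20.01
|j0.56 + 645| = √(0.56² + 645²) = 645
|L(j0.56)| = 450 / (3.742 × 20.01 × 645) = 0.0093182
20 log₁₀(0.0093182) = -40.61 dB

-40.6 dB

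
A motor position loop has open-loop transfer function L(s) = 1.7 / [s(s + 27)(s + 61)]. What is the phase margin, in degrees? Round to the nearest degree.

90°

Gain crossover: |L(jω)| = 1 at ω ≈ 0.00103 rad/s.
∠L(j0.00103) = −90° − arctan(0.00103/27) − arctan(0.00103/61) ≈ -90.00°
PM = 180° + (-90.00°) = 90.00°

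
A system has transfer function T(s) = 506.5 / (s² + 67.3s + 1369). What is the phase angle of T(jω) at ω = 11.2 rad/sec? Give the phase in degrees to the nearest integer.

∠[(j11.2)² + 67.3(j11.2) + 1369] = ∠[1243.6 + j753.76] = 31.22°
∠T(j11.2) = −31.22° = -31.22°

-31°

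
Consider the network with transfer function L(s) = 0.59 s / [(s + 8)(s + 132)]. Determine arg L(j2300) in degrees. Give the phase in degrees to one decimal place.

-86.5°

∠(j2300) = 90.00°
∠(j2300 + 8) = arctan(2300/8) = 89.80°
∠(j2300 + 132) = arctan(2300/132) = 86.72°
∠L(j2300) = 90.00° − (89.80° + 86.72°) = -86.52°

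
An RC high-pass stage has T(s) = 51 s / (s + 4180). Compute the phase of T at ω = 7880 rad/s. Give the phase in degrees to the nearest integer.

∠(j7880) = 90.00°
∠(j7880 + 4180) = arctan(7880/4180) = 62.06°
∠T(j7880) = 90.00° − 62.06° = 27.94°

28°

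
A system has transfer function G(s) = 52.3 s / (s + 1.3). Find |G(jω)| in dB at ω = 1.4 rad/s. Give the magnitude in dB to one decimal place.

31.7 dB

|j1.4| = 1.4
|j1.4 + 1.3| = √(1.4² + 1.3²) = 1.91
|G(j1.4)| = 52.3 × 1.4 / 1.91 = 38.325
20 log₁₀(38.325) = 31.67 dB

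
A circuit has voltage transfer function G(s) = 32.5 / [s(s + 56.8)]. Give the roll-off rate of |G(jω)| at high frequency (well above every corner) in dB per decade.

With 0 zeros and 2 poles, the high-frequency asymptotic slope is 20 × (0 − 2) = -40 dB/decade.

-40 dB/decade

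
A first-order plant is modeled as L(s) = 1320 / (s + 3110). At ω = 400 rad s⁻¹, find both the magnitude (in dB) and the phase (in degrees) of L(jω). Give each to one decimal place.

|L| = -7.5 dB, ∠L = -7.3°

|j400 + 3110| = √(400² + 3110²) = 3136
|L(j400)| = 1320 / 3136 = 0.42097
20 log₁₀(0.42097) = -7.51 dB
∠(j400 + 3110) = arctan(400/3110) = 7.33°
∠L(j400) = −7.33° = -7.33°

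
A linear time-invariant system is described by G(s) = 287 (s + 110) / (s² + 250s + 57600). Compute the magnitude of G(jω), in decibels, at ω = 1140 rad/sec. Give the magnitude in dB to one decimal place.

|j1140 + 110| = √(1140² + 110²) = 1145
|(j1140)² + 250(j1140) + 57600| = |-1.242e+06 + j2.85e+05| = 1.274e+06
|G(j1140)| = 287 × 1145 / 1.274e+06 = 0.25795
20 log₁₀(0.25795) = -11.77 dB

-11.8 dB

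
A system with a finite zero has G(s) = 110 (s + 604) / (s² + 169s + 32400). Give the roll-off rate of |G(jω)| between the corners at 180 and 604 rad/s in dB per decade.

-40 dB/decade

In this band the factors already past their corner are: complex pole pair at ωₙ ≈ 180; net slope = -40 dB/decade.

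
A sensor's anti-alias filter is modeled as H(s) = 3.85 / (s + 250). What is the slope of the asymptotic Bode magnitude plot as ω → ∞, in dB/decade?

-20 dB/decade

With 0 zeros and 1 pole, the high-frequency asymptotic slope is 20 × (0 − 1) = -20 dB/decade.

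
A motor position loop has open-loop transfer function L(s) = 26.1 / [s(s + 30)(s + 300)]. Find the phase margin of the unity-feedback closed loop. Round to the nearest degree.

Gain crossover: |L(jω)| = 1 at ω ≈ 0.0029 rad/sec.
∠L(j0.0029) = −90° − arctan(0.0029/30) − arctan(0.0029/300) ≈ -90.01°
PM = 180° + (-90.01°) = 89.99°

90°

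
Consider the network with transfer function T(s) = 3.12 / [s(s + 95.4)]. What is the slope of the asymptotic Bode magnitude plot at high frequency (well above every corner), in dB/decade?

With 0 zeros and 2 poles, the high-frequency asymptotic slope is 20 × (0 − 2) = -40 dB/decade.

-40 dB/decade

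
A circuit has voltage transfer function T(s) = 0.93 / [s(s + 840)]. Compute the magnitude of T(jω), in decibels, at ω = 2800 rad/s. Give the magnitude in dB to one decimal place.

|j2800 + 840| = √(2800² + 840²) = 2923
|j2800| = 2800
|T(j2800)| = 0.93 / (2923 × 2800) = 1.1362e-07
20 log₁₀(1.1362e-07) = -138.89 dB

-138.9 dB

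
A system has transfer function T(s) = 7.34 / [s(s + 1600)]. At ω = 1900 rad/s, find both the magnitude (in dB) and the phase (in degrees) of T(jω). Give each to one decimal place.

|T| = -116.2 dB, ∠T = -139.9°

|j1900 + 1600| = √(1900² + 1600²) = 2484
|j1900| = 1900
|T(j1900)| = 7.34 / (2484 × 1900) = 1.5552e-06
20 log₁₀(1.5552e-06) = -116.16 dB
∠(j1900 + 1600) = arctan(1900/1600) = 49.90°
∠(j1900) = 90.00°
∠T(j1900) = − (49.90° + 90.00°) = -139.90°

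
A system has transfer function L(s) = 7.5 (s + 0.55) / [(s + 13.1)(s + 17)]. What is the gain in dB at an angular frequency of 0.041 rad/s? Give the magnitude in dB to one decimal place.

-34.6 dB

|j0.041 + 0.55| = √(0.041² + 0.55²) = 0.5515
|j0.041 + 13.1| = √(0.041² + 13.1²) = 13.1
|j0.041 + 17| = √(0.041² + 17²) = 17
|L(j0.041)| = 7.5 × 0.5515 / (13.1 × 17) = 0.018574
20 log₁₀(0.018574) = -34.62 dB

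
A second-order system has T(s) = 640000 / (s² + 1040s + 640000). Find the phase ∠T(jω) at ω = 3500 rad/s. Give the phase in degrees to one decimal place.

∠[(j3500)² + 1040(j3500) + 640000] = ∠[-1.161e+07 + j3.64e+06] = 162.59°
∠T(j3500) = −162.59° = -162.59°

-162.6°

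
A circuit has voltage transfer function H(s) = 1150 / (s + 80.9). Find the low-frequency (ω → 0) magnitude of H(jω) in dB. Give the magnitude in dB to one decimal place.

H(0) = 1150 / 80.9 = 14.215
20 log₁₀(14.215) = 23.05 dB

23.1 dB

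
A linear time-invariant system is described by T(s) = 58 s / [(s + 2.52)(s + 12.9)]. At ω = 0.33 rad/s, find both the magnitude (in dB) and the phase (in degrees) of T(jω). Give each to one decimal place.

|j0.33| = 0.33
|j0.33 + 2.52| = √(0.33² + 2.52²) = 2.542
|j0.33 + 12.9| = √(0.33² + 12.9²) = 12.9
|T(j0.33)| = 58 × 0.33 / (2.542 × 12.9) = 0.5836
20 log₁₀(0.5836) = -4.68 dB
∠(j0.33) = 90.00°
∠(j0.33 + 2.52) = arctan(0.33/2.52) = 7.46°
∠(j0.33 + 12.9) = arctan(0.33/12.9) = 1.47°
∠T(j0.33) = 90.00° − (7.46° + 1.47°) = 81.07°

|T| = -4.7 dB, ∠T = 81.1 deg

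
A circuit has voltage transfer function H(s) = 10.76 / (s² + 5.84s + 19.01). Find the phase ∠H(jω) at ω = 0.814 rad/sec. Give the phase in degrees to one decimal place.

∠[(j0.814)² + 5.84(j0.814) + 19.01] = ∠[18.347 + j4.7538] = 14.53°
∠H(j0.814) = −14.53° = -14.53°

-14.5 deg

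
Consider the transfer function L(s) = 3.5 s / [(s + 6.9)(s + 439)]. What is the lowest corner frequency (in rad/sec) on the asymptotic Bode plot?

6.9 rad/sec

Break frequencies occur at each pole and zero magnitude: 6.9 rad/sec, 439 rad/sec.
The lowest is 6.9 rad/sec.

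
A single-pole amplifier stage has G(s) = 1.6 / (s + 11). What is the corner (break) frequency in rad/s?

11 rad/s

The single real pole at s = −11 gives a corner at ω = 11 rad/s.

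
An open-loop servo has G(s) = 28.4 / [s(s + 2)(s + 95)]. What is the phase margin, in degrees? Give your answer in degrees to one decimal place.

85.6 deg

Gain crossover: |G(jω)| = 1 at ω ≈ 0.149 rad/sec.
∠G(j0.149) = −90° − arctan(0.149/2) − arctan(0.149/95) ≈ -94.35°
PM = 180° + (-94.35°) = 85.65°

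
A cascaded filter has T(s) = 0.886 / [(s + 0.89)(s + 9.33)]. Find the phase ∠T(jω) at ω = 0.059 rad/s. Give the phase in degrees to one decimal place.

∠(j0.059 + 0.89) = arctan(0.059/0.89) = 3.79°
∠(j0.059 + 9.33) = arctan(0.059/9.33) = 0.36°
∠T(j0.059) = − (3.79° + 0.36°) = -4.16°

-4.2°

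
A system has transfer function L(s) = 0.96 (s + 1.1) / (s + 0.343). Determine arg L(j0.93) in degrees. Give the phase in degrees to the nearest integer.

∠(j0.93 + 1.1) = arctan(0.93/1.1) = 40.21°
∠(j0.93 + 0.343) = arctan(0.93/0.343) = 69.76°
∠L(j0.93) = 40.21° − 69.76° = -29.54°

-30°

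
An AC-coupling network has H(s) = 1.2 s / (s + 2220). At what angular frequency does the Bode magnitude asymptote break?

2220 rad s⁻¹

The single real pole at s = −2220 gives a corner at ω = 2220 rad s⁻¹.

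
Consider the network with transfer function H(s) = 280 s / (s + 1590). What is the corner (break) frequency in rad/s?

1590 rad/s

The single real pole at s = −1590 gives a corner at ω = 1590 rad/s.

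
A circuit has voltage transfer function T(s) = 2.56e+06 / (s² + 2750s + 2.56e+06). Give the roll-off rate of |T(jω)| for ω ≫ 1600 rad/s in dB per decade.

-40 dB/decade

With 0 zeros and 2 poles, the high-frequency asymptotic slope is 20 × (0 − 2) = -40 dB/decade.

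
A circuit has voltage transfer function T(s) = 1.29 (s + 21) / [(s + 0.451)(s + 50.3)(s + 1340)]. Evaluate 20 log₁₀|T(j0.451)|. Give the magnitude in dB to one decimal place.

-64.0 dB

|j0.451 + 21| = √(0.451² + 21²) = 21
|j0.451 + 0.451| = √(0.451² + 0.451²) = 0.6378
|j0.451 + 50.3| = √(0.451² + 50.3²) = 50.3
|j0.451 + 1340| = √(0.451² + 1340²) = 1340
|T(j0.451)| = 1.29 × 21 / (0.6378 × 50.3 × 1340) = 0.00063027
20 log₁₀(0.00063027) = -64.01 dB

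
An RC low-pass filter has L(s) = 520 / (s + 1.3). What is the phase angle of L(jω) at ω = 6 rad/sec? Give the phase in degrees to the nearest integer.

∠(j6 + 1.3) = arctan(6/1.3) = 77.77°
∠L(j6) = −77.77° = -77.77°

-78°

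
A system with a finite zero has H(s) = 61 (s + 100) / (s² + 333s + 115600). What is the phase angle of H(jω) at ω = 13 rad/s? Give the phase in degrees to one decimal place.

∠(j13 + 100) = arctan(13/100) = 7.41°
∠[(j13)² + 333(j13) + 115600] = ∠[1.1543e+05 + j4329] = 2.15°
∠H(j13) = 7.41° − 2.15° = 5.26°

5.3°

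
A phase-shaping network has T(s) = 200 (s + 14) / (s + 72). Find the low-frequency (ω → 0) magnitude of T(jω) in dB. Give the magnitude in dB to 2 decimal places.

T(0) = 200 × 14 / 72 = 38.889
20 log₁₀(38.889) = 31.797 dB

31.80 dB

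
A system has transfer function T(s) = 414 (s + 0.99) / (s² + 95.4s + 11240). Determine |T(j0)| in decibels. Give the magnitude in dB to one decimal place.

T(0) = 414 × 0.99 / 11240 = 0.036464
20 log₁₀(0.036464) = -28.76 dB

-28.8 dB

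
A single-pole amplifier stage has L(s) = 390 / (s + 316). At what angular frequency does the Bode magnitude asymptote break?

316 rad s⁻¹

The single real pole at s = −316 gives a corner at ω = 316 rad s⁻¹.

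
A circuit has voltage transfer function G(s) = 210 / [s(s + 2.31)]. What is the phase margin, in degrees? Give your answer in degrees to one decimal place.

9.1°

Gain crossover: |G(jω)| = 1 at ω ≈ 14.4 rad s⁻¹.
∠G(j14.4) = −90° − arctan(14.4/2.31) ≈ -170.89°
PM = 180° + (-170.89°) = 9.11°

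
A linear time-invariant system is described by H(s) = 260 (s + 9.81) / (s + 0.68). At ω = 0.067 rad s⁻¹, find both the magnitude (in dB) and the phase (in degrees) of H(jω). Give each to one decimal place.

|H| = 71.4 dB, ∠H = -5.2°

|j0.067 + 9.81| = √(0.067² + 9.81²) = 9.81
|j0.067 + 0.68| = √(0.067² + 0.68²) = 0.6833
|H(j0.067)| = 260 × 9.81 / 0.6833 = 3732.9
20 log₁₀(3732.9) = 71.44 dB
∠(j0.067 + 9.81) = arctan(0.067/9.81) = 0.39°
∠(j0.067 + 0.68) = arctan(0.067/0.68) = 5.63°
∠H(j0.067) = 0.39° − 5.63° = -5.24°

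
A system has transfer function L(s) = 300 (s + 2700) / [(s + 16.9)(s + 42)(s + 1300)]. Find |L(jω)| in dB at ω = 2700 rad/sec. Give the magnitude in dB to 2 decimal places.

-85.61 dB

|j2700 + 2700| = √(2700² + 2700²) = 3818
|j2700 + 16.9| = √(2700² + 16.9²) = 2700
|j2700 + 42| = √(2700² + 42²) = 2700
|j2700 + 1300| = √(2700² + 1300²) = 2997
|L(j2700)| = 300 × 3818 / (2700 × 2700 × 2997) = 5.2429e-05
20 log₁₀(5.2429e-05) = -85.609 dB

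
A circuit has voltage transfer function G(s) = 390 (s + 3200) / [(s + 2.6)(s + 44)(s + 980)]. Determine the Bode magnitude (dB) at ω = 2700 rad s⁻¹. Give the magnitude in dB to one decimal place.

-82.2 dB

|j2700 + 3200| = √(2700² + 3200²) = 4187
|j2700 + 2.6| = √(2700² + 2.6²) = 2700
|j2700 + 44| = √(2700² + 44²) = 2700
|j2700 + 980| = √(2700² + 980²) = 2872
|G(j2700)| = 390 × 4187 / (2700 × 2700 × 2872) = 7.7971e-05
20 log₁₀(7.7971e-05) = -82.16 dB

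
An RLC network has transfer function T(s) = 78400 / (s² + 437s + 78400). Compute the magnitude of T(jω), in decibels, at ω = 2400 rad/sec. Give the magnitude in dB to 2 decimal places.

-37.35 dB

|(j2400)² + 437(j2400) + 78400| = |-5.6816e+06 + j1.0488e+06| = 5.778e+06
|T(j2400)| = 78400 / 5.778e+06 = 0.01357
20 log₁₀(0.01357) = -37.349 dB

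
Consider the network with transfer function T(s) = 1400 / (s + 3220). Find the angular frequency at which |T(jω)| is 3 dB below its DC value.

For a single-pole low-pass, the −3 dB point is at the pole: ω = 3220 rad/sec.

3220 rad/sec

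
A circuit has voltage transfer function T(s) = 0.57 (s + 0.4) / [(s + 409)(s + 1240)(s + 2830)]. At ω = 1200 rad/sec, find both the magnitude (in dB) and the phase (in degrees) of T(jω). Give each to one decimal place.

|T| = -139.9 dB, ∠T = -48.2°

|j1200 + 0.4| = √(1200² + 0.4²) = 1200
|j1200 + 409| = √(1200² + 409²) = 1268
|j1200 + 1240| = √(1200² + 1240²) = 1726
|j1200 + 2830| = √(1200² + 2830²) = 3074
|T(j1200)| = 0.57 × 1200 / (1268 × 1726 × 3074) = 1.0172e-07
20 log₁₀(1.0172e-07) = -139.85 dB
∠(j1200 + 0.4) = arctan(1200/0.4) = 89.98°
∠(j1200 + 409) = arctan(1200/409) = 71.18°
∠(j1200 + 1240) = arctan(1200/1240) = 44.06°
∠(j1200 + 2830) = arctan(1200/2830) = 22.98°
∠T(j1200) = 89.98° − (71.18° + 44.06° + 22.98°) = -48.24°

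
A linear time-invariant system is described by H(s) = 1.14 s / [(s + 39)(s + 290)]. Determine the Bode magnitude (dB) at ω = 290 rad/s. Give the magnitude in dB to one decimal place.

|j290| = 290
|j290 + 39| = √(290² + 39²) = 292.6
|j290 + 290| = √(290² + 290²) = 410.1
|H(j290)| = 1.14 × 290 / (292.6 × 410.1) = 0.0027549
20 log₁₀(0.0027549) = -51.20 dB

-51.2 dB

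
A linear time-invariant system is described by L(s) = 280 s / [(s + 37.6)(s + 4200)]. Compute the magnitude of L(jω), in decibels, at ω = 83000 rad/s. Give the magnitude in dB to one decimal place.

-49.4 dB

|j83000| = 8.3e+04
|j83000 + 37.6| = √(83000² + 37.6²) = 8.3e+04
|j83000 + 4200| = √(83000² + 4200²) = 8.311e+04
|L(j83000)| = 280 × 8.3e+04 / (8.3e+04 × 8.311e+04) = 0.0033692
20 log₁₀(0.0033692) = -49.45 dB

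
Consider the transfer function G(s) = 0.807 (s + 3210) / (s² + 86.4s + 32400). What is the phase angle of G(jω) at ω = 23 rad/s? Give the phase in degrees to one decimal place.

-3.2°

∠(j23 + 3210) = arctan(23/3210) = 0.41°
∠[(j23)² + 86.4(j23) + 32400] = ∠[31871 + j1987.2] = 3.57°
∠G(j23) = 0.41° − 3.57° = -3.16°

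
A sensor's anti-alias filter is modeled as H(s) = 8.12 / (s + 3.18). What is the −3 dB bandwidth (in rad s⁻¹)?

For a single-pole low-pass, the −3 dB point is at the pole: ω = 3.18 rad s⁻¹.

3.18 rad s⁻¹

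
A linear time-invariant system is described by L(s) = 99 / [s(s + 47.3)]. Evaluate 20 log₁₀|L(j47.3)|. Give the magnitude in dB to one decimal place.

-30.1 dB

|j47.3 + 47.3| = √(47.3² + 47.3²) = 66.89
|j47.3| = 47.3
|L(j47.3)| = 99 / (66.89 × 47.3) = 0.031289
20 log₁₀(0.031289) = -30.09 dB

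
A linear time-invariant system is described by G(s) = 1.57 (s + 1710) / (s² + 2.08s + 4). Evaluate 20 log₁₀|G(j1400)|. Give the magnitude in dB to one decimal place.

-55.0 dB

|j1400 + 1710| = √(1400² + 1710²) = 2210
|(j1400)² + 2.08(j1400) + 4| = |-1.96e+06 + j2912| = 1.96e+06
|G(j1400)| = 1.57 × 2210 / 1.96e+06 = 0.0017703
20 log₁₀(0.0017703) = -55.04 dB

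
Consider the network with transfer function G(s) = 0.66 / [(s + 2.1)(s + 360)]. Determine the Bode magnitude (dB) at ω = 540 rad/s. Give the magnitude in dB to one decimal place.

-114.5 dB

|j540 + 2.1| = √(540² + 2.1²) = 540
|j540 + 360| = √(540² + 360²) = 649
|G(j540)| = 0.66 / (540 × 649) = 1.8832e-06
20 log₁₀(1.8832e-06) = -114.50 dB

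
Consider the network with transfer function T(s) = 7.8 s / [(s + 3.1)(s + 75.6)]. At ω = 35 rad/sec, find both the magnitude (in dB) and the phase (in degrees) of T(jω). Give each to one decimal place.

|j35| = 35
|j35 + 3.1| = √(35² + 3.1²) = 35.14
|j35 + 75.6| = √(35² + 75.6²) = 83.31
|T(j35)| = 7.8 × 35 / (35.14 × 83.31) = 0.093262
20 log₁₀(0.093262) = -20.61 dB
∠(j35) = 90.00°
∠(j35 + 3.1) = arctan(35/3.1) = 84.94°
∠(j35 + 75.6) = arctan(35/75.6) = 24.84°
∠T(j35) = 90.00° − (84.94° + 24.84°) = -19.78°

|T| = -20.6 dB, ∠T = -19.8°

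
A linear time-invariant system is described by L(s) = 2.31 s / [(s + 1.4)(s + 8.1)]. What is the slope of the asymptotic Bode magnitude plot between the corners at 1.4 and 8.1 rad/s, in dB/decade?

0 dB/decade

In this band the factors already past their corner are: 1 differentiator zero, pole at 1.4; net slope = 0 dB/decade.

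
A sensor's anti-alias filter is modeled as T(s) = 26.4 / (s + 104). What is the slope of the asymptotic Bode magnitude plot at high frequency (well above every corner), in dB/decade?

-20 dB/decade

With 0 zeros and 1 pole, the high-frequency asymptotic slope is 20 × (0 − 1) = -20 dB/decade.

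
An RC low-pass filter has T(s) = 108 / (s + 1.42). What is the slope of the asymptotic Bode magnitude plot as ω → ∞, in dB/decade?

-20 dB/decade

With 0 zeros and 1 pole, the high-frequency asymptotic slope is 20 × (0 − 1) = -20 dB/decade.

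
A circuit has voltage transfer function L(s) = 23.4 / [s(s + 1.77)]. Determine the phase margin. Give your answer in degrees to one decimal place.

Gain crossover: |L(jω)| = 1 at ω ≈ 4.68 rad s⁻¹.
∠L(j4.68) = −90° − arctan(4.68/1.77) ≈ -159.28°
PM = 180° + (-159.28°) = 20.72°

20.7°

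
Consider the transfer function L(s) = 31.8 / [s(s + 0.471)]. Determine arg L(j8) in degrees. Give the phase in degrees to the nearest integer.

-177°

∠(j8 + 0.471) = arctan(8/0.471) = 86.63°
∠(j8) = 90.00°
∠L(j8) = − (86.63° + 90.00°) = -176.63°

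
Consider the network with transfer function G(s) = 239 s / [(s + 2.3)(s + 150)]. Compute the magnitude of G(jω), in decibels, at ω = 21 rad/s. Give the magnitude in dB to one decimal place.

3.9 dB

|j21| = 21
|j21 + 2.3| = √(21² + 2.3²) = 21.13
|j21 + 150| = √(21² + 150²) = 151.5
|G(j21)| = 239 × 21 / (21.13 × 151.5) = 1.5686
20 log₁₀(1.5686) = 3.91 dB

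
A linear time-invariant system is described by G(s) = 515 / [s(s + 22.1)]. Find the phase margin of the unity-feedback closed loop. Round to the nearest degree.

Gain crossover: |G(jω)| = 1 at ω ≈ 18 rad s⁻¹.
∠G(j18) = −90° − arctan(18/22.1) ≈ -129.24°
PM = 180° + (-129.24°) = 50.76°

51°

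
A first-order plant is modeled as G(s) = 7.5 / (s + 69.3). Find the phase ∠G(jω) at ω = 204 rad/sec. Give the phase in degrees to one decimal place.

-71.2°

∠(j204 + 69.3) = arctan(204/69.3) = 71.24°
∠G(j204) = −71.24° = -71.24°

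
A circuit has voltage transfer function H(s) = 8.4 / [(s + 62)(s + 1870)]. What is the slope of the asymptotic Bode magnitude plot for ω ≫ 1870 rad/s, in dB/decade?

-40 dB/decade

With 0 zeros and 2 poles, the high-frequency asymptotic slope is 20 × (0 − 2) = -40 dB/decade.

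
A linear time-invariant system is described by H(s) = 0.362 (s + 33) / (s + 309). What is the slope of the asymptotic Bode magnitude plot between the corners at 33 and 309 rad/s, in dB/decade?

In this band the factors already past their corner are: zero at 33; net slope = 20 dB/decade.

20 dB/decade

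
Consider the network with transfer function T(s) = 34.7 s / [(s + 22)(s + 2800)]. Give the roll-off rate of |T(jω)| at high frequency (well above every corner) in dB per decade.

-20 dB/decade

With 1 zero and 2 poles, the high-frequency asymptotic slope is 20 × (1 − 2) = -20 dB/decade.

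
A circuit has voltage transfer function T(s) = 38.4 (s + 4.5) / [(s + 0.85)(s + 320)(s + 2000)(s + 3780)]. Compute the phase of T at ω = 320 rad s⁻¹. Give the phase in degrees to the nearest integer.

∠(j320 + 4.5) = arctan(320/4.5) = 89.19°
∠(j320 + 0.85) = arctan(320/0.85) = 89.85°
∠(j320 + 320) = arctan(320/320) = 45.00°
∠(j320 + 2000) = arctan(320/2000) = 9.09°
∠(j320 + 3780) = arctan(320/3780) = 4.84°
∠T(j320) = 89.19° − (89.85° + 45.00° + 9.09° + 4.84°) = -59.58°

-60 deg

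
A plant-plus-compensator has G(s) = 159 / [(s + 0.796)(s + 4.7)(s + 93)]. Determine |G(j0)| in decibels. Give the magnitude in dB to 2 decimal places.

G(0) = 159 / (0.796 × 4.7 × 93) = 0.45699
20 log₁₀(0.45699) = -6.802 dB

-6.80 dB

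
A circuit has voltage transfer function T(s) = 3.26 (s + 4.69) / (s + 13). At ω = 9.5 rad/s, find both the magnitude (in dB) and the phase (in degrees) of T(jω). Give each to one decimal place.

|j9.5 + 4.69| = √(9.5² + 4.69²) = 10.59
|j9.5 + 13| = √(9.5² + 13²) = 16.1
|T(j9.5)| = 3.26 × 10.59 / 16.1 = 2.1451
20 log₁₀(2.1451) = 6.63 dB
∠(j9.5 + 4.69) = arctan(9.5/4.69) = 63.73°
∠(j9.5 + 13) = arctan(9.5/13) = 36.16°
∠T(j9.5) = 63.73° − 36.16° = 27.57°

|T| = 6.6 dB, ∠T = 27.6°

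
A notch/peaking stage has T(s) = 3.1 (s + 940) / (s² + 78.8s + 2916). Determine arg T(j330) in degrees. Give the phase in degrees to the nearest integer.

∠(j330 + 940) = arctan(330/940) = 19.34°
∠[(j330)² + 78.8(j330) + 2916] = ∠[-1.0598e+05 + j26004] = 166.21°
∠T(j330) = 19.34° − 166.21° = -146.87°

-147 deg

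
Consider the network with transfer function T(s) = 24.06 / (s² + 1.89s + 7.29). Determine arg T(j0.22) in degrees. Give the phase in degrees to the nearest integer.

-3°

∠[(j0.22)² + 1.89(j0.22) + 7.29] = ∠[7.2416 + j0.4158] = 3.29°
∠T(j0.22) = −3.29° = -3.29°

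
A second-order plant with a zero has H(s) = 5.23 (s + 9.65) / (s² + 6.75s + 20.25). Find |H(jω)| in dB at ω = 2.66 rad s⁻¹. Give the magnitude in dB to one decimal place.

|j2.66 + 9.65| = √(2.66² + 9.65²) = 10.01
|(j2.66)² + 6.75(j2.66) + 20.25| = |13.174 + j17.955| = 22.27
|H(j2.66)| = 5.23 × 10.01 / 22.27 = 2.3508
20 log₁₀(2.3508) = 7.42 dB

7.4 dB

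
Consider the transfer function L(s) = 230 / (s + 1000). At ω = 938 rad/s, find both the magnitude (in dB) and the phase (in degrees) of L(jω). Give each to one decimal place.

|j938 + 1000| = √(938² + 1000²) = 1371
|L(j938)| = 230 / 1371 = 0.16775
20 log₁₀(0.16775) = -15.51 dB
∠(j938 + 1000) = arctan(938/1000) = 43.17°
∠L(j938) = −43.17° = -43.17°

|L| = -15.5 dB, ∠L = -43.2°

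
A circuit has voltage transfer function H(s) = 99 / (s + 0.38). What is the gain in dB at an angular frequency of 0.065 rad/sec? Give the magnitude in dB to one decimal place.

48.2 dB

|j0.065 + 0.38| = √(0.065² + 0.38²) = 0.3855
|H(j0.065)| = 99 / 0.3855 = 256.8
20 log₁₀(256.8) = 48.19 dB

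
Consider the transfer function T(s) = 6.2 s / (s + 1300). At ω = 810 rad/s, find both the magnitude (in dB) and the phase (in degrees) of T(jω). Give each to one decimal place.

|j810| = 810
|j810 + 1300| = √(810² + 1300²) = 1532
|T(j810)| = 6.2 × 810 / 1532 = 3.2787
20 log₁₀(3.2787) = 10.31 dB
∠(j810) = 90.00°
∠(j810 + 1300) = arctan(810/1300) = 31.93°
∠T(j810) = 90.00° − 31.93° = 58.07°

|T| = 10.3 dB, ∠T = 58.1 deg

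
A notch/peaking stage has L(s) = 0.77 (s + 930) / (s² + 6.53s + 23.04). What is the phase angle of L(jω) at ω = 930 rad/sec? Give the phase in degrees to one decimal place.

-134.6 deg

∠(j930 + 930) = arctan(930/930) = 45.00°
∠[(j930)² + 6.53(j930) + 23.04] = ∠[-8.6488e+05 + j6072.9] = 179.60°
∠L(j930) = 45.00° − 179.60° = -134.60°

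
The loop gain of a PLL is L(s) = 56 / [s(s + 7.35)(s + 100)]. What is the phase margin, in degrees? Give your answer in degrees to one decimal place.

89.4°

Gain crossover: |L(jω)| = 1 at ω ≈ 0.0762 rad s⁻¹.
∠L(j0.0762) = −90° − arctan(0.0762/7.35) − arctan(0.0762/100) ≈ -90.64°
PM = 180° + (-90.64°) = 89.36°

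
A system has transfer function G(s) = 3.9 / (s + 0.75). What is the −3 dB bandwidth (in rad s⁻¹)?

0.75 rad s⁻¹

For a single-pole low-pass, the −3 dB point is at the pole: ω = 0.75 rad s⁻¹.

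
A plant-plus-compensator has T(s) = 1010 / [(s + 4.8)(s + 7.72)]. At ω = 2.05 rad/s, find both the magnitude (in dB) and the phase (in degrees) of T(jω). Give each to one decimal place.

|T| = 27.7 dB, ∠T = -38.0°

|j2.05 + 4.8| = √(2.05² + 4.8²) = 5.219
|j2.05 + 7.72| = √(2.05² + 7.72²) = 7.988
|T(j2.05)| = 1010 / (5.219 × 7.988) = 24.226
20 log₁₀(24.226) = 27.69 dB
∠(j2.05 + 4.8) = arctan(2.05/4.8) = 23.13°
∠(j2.05 + 7.72) = arctan(2.05/7.72) = 14.87°
∠T(j2.05) = − (23.13° + 14.87°) = -38.00°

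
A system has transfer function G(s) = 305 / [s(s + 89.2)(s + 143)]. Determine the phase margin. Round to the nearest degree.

90 deg

Gain crossover: |G(jω)| = 1 at ω ≈ 0.0239 rad/s.
∠G(j0.0239) = −90° − arctan(0.0239/89.2) − arctan(0.0239/143) ≈ -90.02°
PM = 180° + (-90.02°) = 89.98°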